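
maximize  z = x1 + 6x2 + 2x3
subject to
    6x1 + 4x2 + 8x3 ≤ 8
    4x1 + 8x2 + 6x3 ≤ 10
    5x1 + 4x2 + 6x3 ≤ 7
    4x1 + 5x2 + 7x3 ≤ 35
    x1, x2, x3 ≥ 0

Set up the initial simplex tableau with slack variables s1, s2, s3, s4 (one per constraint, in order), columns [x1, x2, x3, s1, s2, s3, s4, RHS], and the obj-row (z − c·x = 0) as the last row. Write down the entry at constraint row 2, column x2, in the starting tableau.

Constraint 2 has coefficient 8 on x2.

8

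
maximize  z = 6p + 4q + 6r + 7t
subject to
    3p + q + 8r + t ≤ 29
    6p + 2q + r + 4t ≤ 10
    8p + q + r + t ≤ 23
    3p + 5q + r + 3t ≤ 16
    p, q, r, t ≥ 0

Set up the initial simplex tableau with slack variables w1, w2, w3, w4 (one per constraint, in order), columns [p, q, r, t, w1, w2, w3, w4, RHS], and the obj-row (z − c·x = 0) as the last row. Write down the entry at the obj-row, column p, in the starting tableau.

The obj-row carries the negated objective coefficients: the p entry is -6.

-6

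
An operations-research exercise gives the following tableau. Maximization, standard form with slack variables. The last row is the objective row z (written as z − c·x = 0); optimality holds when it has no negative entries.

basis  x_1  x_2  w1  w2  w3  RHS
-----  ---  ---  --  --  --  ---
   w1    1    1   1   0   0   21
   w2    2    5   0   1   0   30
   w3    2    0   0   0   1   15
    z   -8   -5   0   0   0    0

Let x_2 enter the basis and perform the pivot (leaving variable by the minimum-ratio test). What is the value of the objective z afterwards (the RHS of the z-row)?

30

Ratio test on column x_2 — row 1: 21/1 = 21; row 2: 30/5 = 6; row 3: entry 0 ≤ 0. Minimum is 6 at row 2 (w2 leaves); pivot element 5.
Pivot on row 2; the z-row RHS becomes 0 − (-5)·6 = 30.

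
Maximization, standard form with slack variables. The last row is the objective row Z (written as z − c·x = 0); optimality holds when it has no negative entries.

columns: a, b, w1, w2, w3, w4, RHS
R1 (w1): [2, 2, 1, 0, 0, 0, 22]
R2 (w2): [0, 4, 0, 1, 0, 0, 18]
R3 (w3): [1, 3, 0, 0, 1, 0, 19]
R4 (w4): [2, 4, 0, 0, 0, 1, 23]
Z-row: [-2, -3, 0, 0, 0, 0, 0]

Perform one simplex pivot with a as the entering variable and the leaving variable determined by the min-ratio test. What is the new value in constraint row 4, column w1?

-1

Ratio test on column a — row 1: 22/2 = 11; row 2: entry 0 ≤ 0; row 3: 19/1 = 19; row 4: 23/2 = 23/2. Minimum is 11 at row 1 (w1 leaves); pivot element 2.
Divide row 1 by 2; eliminate column a from the other rows.
Row 4 update in column w1: 0 − 2·(1/2) = -1.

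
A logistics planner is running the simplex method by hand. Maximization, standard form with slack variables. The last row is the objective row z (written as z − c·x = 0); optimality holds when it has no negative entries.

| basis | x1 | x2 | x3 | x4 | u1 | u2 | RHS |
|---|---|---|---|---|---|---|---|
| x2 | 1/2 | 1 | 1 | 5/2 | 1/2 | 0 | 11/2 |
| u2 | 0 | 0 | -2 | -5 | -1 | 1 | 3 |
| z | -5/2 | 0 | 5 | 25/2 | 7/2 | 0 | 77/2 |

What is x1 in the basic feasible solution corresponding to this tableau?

x1 is not in the basis, so in the current basic feasible solution x1 = 0.

0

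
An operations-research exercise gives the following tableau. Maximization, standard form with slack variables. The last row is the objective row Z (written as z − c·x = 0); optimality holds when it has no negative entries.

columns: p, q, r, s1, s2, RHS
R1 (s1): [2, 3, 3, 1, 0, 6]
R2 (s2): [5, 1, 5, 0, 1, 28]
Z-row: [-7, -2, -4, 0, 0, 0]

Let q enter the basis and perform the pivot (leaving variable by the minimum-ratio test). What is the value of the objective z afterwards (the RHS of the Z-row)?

4

Ratio test on column q — row 1: 6/3 = 2; row 2: 28/1 = 28. Minimum is 2 at row 1 (s1 leaves); pivot element 3.
Pivot on row 1; the Z-row RHS becomes 0 − (-2)·2 = 4.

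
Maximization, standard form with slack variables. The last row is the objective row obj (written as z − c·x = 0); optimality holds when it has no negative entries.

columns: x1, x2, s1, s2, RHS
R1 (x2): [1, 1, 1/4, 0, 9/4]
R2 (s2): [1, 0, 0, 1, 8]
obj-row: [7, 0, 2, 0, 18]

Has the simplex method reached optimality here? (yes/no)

yes

Every obj-row coefficient is ≥ 0, so the tableau is optimal.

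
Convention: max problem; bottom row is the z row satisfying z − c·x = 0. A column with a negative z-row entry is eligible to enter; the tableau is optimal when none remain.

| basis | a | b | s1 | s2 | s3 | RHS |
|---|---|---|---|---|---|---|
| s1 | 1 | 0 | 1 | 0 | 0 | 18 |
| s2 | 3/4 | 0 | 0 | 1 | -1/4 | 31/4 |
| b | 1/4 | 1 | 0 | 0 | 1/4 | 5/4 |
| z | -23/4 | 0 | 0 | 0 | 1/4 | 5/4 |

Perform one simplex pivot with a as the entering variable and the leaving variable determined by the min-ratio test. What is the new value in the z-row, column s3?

6

Ratio test on column a — row 1: 18/1 = 18; row 2: (31/4)/(3/4) = 31/3; row 3: (5/4)/(1/4) = 5. Minimum is 5 at row 3 (b leaves); pivot element 1/4.
Divide row 3 by 1/4; eliminate column a from the other rows.
z-row update in column s3: 1/4 − (-23/4)·1 = 6.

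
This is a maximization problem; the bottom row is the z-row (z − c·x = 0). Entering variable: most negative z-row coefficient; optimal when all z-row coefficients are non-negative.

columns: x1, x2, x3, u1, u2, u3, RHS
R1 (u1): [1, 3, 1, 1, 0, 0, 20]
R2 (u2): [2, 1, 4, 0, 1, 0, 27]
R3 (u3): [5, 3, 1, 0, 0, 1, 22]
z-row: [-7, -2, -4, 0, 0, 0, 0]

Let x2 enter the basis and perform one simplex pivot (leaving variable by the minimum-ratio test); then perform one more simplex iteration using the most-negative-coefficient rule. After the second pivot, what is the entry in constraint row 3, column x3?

Ratio test on column x2 — row 1: 20/3 = 20/3; row 2: 27/1 = 27; row 3: 22/3 = 22/3. Minimum is 20/3 at row 1 (u1 leaves); pivot element 3.
Divide row 1 by 3; eliminate column x2 from the other rows.
Second iteration: most negative z-row entry is -19/3 in column x1, so x1 enters.
Ratio test on column x1 — row 1: (20/3)/(1/3) = 20; row 2: (61/3)/(5/3) = 61/5; row 3: 2/4 = 1/2. Minimum is 1/2 at row 3 (u3 leaves); pivot element 4.
Divide row 3 by 4; eliminate column x1 from the other rows.
After both pivots, the entry at constraint row 3, column x3 is 0.

0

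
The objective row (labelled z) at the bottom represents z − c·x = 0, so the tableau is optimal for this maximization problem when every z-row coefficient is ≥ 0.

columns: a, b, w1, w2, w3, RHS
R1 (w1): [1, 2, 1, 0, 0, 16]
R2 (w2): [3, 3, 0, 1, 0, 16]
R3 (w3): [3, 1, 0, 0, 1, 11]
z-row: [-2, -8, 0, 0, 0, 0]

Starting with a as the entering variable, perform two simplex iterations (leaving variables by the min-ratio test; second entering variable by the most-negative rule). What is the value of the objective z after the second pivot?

Ratio test on column a — row 1: 16/1 = 16; row 2: 16/3 = 16/3; row 3: 11/3 = 11/3. Minimum is 11/3 at row 3 (w3 leaves); pivot element 3.
Pivot on row 3; the z-row RHS becomes 0 − (-2)·(11/3) = 22/3.
Next entering variable (most negative z-row entry -22/3): b.
Ratio test on column b — row 1: (37/3)/(5/3) = 37/5; row 2: 5/2 = 5/2; row 3: (11/3)/(1/3) = 11. Minimum is 5/2 at row 2 (w2 leaves); pivot element 2.
After the second pivot the z-row RHS is 22/3 − (-22/3)·(5/2) = 77/3.

77/3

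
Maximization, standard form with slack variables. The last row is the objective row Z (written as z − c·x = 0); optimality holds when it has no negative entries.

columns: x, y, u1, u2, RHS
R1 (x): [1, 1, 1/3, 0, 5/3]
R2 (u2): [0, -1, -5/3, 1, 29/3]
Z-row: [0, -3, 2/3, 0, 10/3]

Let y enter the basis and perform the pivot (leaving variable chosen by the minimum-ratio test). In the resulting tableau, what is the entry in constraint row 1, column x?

Ratio test on column y — row 1: (5/3)/1 = 5/3; row 2: entry -1 ≤ 0. Minimum is 5/3 at row 1 (x leaves); pivot element 1.
Divide row 1 by 1; eliminate column y from the other rows.
In the new row 1, the x entry is the old entry divided by the pivot: 1/1 = 1.

1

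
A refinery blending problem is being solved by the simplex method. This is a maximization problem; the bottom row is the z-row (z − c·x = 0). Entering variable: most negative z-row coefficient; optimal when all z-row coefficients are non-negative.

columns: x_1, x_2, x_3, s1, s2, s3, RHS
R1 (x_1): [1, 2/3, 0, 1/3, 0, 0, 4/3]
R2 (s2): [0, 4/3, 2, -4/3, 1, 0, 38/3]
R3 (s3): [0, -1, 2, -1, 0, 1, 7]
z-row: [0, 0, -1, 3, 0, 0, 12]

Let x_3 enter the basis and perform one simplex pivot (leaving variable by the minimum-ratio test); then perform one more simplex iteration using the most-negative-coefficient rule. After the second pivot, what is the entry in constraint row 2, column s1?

-3/2

Ratio test on column x_3 — row 1: entry 0 ≤ 0; row 2: (38/3)/2 = 19/3; row 3: 7/2 = 7/2. Minimum is 7/2 at row 3 (s3 leaves); pivot element 2.
Divide row 3 by 2; eliminate column x_3 from the other rows.
Second iteration: most negative z-row entry is -1/2 in column x_2, so x_2 enters.
Ratio test on column x_2 — row 1: (4/3)/(2/3) = 2; row 2: (17/3)/(7/3) = 17/7; row 3: entry -1/2 ≤ 0. Minimum is 2 at row 1 (x_1 leaves); pivot element 2/3.
Divide row 1 by 2/3; eliminate column x_2 from the other rows.
After both pivots, the entry at constraint row 2, column s1 is -3/2.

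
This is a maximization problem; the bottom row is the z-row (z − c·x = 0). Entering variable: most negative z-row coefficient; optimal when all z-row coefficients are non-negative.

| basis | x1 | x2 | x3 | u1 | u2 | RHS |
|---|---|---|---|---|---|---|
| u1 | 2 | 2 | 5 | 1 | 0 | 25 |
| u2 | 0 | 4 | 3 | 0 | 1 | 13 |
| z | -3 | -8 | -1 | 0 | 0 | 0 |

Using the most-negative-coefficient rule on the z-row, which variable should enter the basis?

x2

Negative z-row entries: x1: -3, x2: -8, x3: -1.
The most negative is -8 in column x2, so x2 enters.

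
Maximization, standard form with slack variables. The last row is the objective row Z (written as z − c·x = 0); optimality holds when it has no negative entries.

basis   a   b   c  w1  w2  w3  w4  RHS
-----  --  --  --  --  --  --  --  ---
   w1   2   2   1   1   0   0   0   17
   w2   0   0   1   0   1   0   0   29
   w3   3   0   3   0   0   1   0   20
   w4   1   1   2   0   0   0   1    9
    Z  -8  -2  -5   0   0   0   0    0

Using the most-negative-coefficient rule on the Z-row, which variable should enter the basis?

a

Negative Z-row entries: a: -8, b: -2, c: -5.
The most negative is -8 in column a, so a enters.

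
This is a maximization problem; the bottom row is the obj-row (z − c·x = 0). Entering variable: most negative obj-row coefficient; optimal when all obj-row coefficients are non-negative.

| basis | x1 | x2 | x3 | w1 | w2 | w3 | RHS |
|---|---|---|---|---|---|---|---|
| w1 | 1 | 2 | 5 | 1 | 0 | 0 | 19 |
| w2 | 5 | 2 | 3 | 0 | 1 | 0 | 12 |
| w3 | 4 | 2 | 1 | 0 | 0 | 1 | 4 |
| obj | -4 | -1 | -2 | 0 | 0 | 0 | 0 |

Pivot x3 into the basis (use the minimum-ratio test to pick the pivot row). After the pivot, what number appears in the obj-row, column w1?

Ratio test on column x3 — row 1: 19/5 = 19/5; row 2: 12/3 = 4; row 3: 4/1 = 4. Minimum is 19/5 at row 1 (w1 leaves); pivot element 5.
Divide row 1 by 5; eliminate column x3 from the other rows.
obj-row update in column w1: 0 − (-2)·(1/5) = 2/5.

2/5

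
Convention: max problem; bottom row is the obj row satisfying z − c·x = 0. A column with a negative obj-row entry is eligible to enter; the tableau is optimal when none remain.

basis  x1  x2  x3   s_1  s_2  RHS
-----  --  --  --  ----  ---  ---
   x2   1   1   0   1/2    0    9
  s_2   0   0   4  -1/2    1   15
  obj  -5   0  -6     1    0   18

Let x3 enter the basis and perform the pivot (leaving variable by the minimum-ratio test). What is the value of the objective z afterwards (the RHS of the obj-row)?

Ratio test on column x3 — row 1: entry 0 ≤ 0; row 2: 15/4 = 15/4. Minimum is 15/4 at row 2 (s_2 leaves); pivot element 4.
Pivot on row 2; the obj-row RHS becomes 18 − (-6)·(15/4) = 81/2.

81/2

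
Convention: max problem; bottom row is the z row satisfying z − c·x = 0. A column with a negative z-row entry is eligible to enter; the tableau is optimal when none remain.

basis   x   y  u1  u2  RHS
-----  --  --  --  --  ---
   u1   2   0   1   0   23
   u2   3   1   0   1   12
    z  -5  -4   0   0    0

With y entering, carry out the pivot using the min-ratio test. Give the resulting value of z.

48

Ratio test on column y — row 1: entry 0 ≤ 0; row 2: 12/1 = 12. Minimum is 12 at row 2 (u2 leaves); pivot element 1.
Pivot on row 2; the z-row RHS becomes 0 − (-4)·12 = 48.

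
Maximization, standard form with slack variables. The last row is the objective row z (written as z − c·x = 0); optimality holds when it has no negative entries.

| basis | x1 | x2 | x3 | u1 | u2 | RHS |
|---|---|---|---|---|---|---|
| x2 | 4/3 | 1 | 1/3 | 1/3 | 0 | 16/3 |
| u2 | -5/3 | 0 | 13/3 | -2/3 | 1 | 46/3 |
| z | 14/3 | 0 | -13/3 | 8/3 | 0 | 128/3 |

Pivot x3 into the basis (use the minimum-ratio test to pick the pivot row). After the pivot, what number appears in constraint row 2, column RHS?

46/13

Ratio test on column x3 — row 1: (16/3)/(1/3) = 16; row 2: (46/3)/(13/3) = 46/13. Minimum is 46/13 at row 2 (u2 leaves); pivot element 13/3.
Divide row 2 by 13/3; eliminate column x3 from the other rows.
In the new row 2, the RHS entry is the old entry divided by the pivot: (46/3)/(13/3) = 46/13.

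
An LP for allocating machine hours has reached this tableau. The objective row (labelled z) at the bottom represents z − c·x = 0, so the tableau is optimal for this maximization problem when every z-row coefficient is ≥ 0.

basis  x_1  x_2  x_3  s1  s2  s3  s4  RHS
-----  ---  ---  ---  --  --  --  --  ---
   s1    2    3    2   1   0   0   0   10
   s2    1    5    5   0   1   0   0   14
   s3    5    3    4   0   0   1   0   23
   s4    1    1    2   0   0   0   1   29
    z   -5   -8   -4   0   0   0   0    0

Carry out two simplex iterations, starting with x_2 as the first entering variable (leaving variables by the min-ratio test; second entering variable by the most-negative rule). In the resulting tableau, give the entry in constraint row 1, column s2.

Ratio test on column x_2 — row 1: 10/3 = 10/3; row 2: 14/5 = 14/5; row 3: 23/3 = 23/3; row 4: 29/1 = 29. Minimum is 14/5 at row 2 (s2 leaves); pivot element 5.
Divide row 2 by 5; eliminate column x_2 from the other rows.
Second iteration: most negative z-row entry is -17/5 in column x_1, so x_1 enters.
Ratio test on column x_1 — row 1: (8/5)/(7/5) = 8/7; row 2: (14/5)/(1/5) = 14; row 3: (73/5)/(22/5) = 73/22; row 4: (131/5)/(4/5) = 131/4. Minimum is 8/7 at row 1 (s1 leaves); pivot element 7/5.
Divide row 1 by 7/5; eliminate column x_1 from the other rows.
After both pivots, the entry at constraint row 1, column s2 is -3/7.

-3/7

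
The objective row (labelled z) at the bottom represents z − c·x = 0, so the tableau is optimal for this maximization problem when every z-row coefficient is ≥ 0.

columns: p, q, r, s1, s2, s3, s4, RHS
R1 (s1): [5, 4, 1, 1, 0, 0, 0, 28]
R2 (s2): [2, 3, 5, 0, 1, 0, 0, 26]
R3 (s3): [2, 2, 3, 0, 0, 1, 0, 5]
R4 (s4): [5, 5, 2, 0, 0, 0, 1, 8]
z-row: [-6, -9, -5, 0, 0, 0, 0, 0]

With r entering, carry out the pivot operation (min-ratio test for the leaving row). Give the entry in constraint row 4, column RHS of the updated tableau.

Ratio test on column r — row 1: 28/1 = 28; row 2: 26/5 = 26/5; row 3: 5/3 = 5/3; row 4: 8/2 = 4. Minimum is 5/3 at row 3 (s3 leaves); pivot element 3.
Divide row 3 by 3; eliminate column r from the other rows.
Row 4 update in column RHS: 8 − 2·(5/3) = 14/3.

14/3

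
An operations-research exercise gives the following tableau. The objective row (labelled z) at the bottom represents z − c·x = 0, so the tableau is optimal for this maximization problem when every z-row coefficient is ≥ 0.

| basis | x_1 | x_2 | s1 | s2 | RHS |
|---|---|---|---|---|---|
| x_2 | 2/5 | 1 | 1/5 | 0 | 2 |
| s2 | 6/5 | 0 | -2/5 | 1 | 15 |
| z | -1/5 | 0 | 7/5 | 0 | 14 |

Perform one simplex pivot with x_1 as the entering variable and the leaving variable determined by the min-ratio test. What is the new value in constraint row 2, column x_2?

Ratio test on column x_1 — row 1: 2/(2/5) = 5; row 2: 15/(6/5) = 25/2. Minimum is 5 at row 1 (x_2 leaves); pivot element 2/5.
Divide row 1 by 2/5; eliminate column x_1 from the other rows.
Row 2 update in column x_2: 0 − (6/5)·(5/2) = -3.

-3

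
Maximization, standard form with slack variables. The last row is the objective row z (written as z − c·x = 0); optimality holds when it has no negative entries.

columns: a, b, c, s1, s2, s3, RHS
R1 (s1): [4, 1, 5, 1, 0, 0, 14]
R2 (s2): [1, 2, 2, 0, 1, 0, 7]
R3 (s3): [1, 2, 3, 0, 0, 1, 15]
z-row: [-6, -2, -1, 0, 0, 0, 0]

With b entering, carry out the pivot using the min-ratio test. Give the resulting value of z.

7

Ratio test on column b — row 1: 14/1 = 14; row 2: 7/2 = 7/2; row 3: 15/2 = 15/2. Minimum is 7/2 at row 2 (s2 leaves); pivot element 2.
Pivot on row 2; the z-row RHS becomes 0 − (-2)·(7/2) = 7.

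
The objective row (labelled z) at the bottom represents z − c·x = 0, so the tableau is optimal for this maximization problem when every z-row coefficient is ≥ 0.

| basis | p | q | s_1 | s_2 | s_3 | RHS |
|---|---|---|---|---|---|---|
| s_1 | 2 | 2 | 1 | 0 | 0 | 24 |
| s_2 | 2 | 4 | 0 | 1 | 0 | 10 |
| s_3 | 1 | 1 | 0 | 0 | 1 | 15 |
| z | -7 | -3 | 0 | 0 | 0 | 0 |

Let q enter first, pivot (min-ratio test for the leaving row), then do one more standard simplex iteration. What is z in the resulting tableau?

Ratio test on column q — row 1: 24/2 = 12; row 2: 10/4 = 5/2; row 3: 15/1 = 15. Minimum is 5/2 at row 2 (s_2 leaves); pivot element 4.
Pivot on row 2; the z-row RHS becomes 0 − (-3)·(5/2) = 15/2.
Next entering variable (most negative z-row entry -11/2): p.
Ratio test on column p — row 1: 19/1 = 19; row 2: (5/2)/(1/2) = 5; row 3: (25/2)/(1/2) = 25. Minimum is 5 at row 2 (q leaves); pivot element 1/2.
After the second pivot the z-row RHS is 15/2 − (-11/2)·5 = 35.

35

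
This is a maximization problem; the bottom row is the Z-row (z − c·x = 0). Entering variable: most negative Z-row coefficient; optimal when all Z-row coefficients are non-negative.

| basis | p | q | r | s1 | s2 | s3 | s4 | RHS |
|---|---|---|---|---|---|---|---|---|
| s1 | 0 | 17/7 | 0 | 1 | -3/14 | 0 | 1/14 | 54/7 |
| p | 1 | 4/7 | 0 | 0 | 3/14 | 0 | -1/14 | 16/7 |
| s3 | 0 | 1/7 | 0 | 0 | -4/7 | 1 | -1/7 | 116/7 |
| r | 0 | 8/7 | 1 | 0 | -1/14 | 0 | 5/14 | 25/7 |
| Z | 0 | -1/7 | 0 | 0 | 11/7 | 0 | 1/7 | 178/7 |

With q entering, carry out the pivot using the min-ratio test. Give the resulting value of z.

207/8

Ratio test on column q — row 1: (54/7)/(17/7) = 54/17; row 2: (16/7)/(4/7) = 4; row 3: (116/7)/(1/7) = 116; row 4: (25/7)/(8/7) = 25/8. Minimum is 25/8 at row 4 (r leaves); pivot element 8/7.
Pivot on row 4; the Z-row RHS becomes 178/7 − (-1/7)·(25/8) = 207/8.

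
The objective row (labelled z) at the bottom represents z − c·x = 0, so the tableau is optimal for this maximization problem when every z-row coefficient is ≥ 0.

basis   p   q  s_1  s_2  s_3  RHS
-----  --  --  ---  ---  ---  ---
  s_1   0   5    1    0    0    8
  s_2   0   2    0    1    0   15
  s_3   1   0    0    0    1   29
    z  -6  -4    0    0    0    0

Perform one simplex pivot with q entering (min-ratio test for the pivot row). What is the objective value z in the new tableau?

Ratio test on column q — row 1: 8/5 = 8/5; row 2: 15/2 = 15/2; row 3: entry 0 ≤ 0. Minimum is 8/5 at row 1 (s_1 leaves); pivot element 5.
Pivot on row 1; the z-row RHS becomes 0 − (-4)·(8/5) = 32/5.

32/5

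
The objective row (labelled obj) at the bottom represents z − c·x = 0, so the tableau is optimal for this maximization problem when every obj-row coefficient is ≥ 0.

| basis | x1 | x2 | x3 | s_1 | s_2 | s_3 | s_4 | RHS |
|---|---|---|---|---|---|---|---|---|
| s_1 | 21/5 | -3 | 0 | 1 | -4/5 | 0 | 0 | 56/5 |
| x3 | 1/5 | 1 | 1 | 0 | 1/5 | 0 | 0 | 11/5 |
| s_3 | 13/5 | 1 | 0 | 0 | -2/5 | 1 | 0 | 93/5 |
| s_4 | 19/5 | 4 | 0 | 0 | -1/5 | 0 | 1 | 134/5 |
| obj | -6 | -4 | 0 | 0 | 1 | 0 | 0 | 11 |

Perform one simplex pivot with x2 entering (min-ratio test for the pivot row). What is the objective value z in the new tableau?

Ratio test on column x2 — row 1: entry -3 ≤ 0; row 2: (11/5)/1 = 11/5; row 3: (93/5)/1 = 93/5; row 4: (134/5)/4 = 67/10. Minimum is 11/5 at row 2 (x3 leaves); pivot element 1.
Pivot on row 2; the obj-row RHS becomes 11 − (-4)·(11/5) = 99/5.

99/5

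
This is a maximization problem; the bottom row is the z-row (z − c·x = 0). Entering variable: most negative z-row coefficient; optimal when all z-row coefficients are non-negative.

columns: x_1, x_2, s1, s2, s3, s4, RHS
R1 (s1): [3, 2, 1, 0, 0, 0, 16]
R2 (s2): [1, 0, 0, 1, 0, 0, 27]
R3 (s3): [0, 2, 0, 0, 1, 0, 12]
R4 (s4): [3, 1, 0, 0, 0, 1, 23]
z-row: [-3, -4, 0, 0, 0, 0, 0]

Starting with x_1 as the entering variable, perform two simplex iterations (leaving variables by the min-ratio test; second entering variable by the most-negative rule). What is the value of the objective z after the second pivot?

Ratio test on column x_1 — row 1: 16/3 = 16/3; row 2: 27/1 = 27; row 3: entry 0 ≤ 0; row 4: 23/3 = 23/3. Minimum is 16/3 at row 1 (s1 leaves); pivot element 3.
Pivot on row 1; the z-row RHS becomes 0 − (-3)·(16/3) = 16.
Next entering variable (most negative z-row entry -2): x_2.
Ratio test on column x_2 — row 1: (16/3)/(2/3) = 8; row 2: entry -2/3 ≤ 0; row 3: 12/2 = 6; row 4: entry -1 ≤ 0. Minimum is 6 at row 3 (s3 leaves); pivot element 2.
After the second pivot the z-row RHS is 16 − (-2)·6 = 28.

28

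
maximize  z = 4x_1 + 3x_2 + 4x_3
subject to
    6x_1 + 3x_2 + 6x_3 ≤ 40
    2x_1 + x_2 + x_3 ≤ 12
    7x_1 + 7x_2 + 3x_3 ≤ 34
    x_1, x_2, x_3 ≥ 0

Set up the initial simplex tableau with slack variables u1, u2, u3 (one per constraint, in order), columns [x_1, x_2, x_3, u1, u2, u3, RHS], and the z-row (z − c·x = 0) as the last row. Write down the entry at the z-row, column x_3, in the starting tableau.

The z-row carries the negated objective coefficients: the x_3 entry is -4.

-4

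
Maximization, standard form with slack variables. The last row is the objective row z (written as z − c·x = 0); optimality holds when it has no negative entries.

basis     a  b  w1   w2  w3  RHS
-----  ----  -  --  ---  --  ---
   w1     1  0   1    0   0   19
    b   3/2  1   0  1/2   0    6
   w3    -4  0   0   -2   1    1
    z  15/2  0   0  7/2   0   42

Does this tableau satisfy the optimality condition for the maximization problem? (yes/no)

Every z-row coefficient is ≥ 0, so the tableau is optimal.

yes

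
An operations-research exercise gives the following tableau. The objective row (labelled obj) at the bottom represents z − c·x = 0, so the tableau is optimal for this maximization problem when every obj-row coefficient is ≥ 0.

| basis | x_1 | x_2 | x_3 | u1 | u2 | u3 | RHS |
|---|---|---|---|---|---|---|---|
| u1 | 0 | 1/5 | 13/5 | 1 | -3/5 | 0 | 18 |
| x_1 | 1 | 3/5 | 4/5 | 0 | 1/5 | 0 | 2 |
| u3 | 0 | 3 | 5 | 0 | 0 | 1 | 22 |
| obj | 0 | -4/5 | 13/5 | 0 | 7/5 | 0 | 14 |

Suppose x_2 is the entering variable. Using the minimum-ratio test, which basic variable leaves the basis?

Column x_2 entries and ratios — u1: 18/(1/5) = 90; x_1: 2/(3/5) = 10/3; u3: 22/3 = 22/3.
Smallest ratio is 10/3 in the row of x_1, so x_1 leaves.

x_1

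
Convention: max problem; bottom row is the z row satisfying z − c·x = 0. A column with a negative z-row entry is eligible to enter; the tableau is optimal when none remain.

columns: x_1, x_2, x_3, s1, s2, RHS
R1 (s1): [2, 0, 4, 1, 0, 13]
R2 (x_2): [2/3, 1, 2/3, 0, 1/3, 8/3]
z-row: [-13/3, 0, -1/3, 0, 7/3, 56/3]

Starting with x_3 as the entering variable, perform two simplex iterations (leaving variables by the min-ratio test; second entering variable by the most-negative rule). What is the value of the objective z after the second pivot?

26

Ratio test on column x_3 — row 1: 13/4 = 13/4; row 2: (8/3)/(2/3) = 4. Minimum is 13/4 at row 1 (s1 leaves); pivot element 4.
Pivot on row 1; the z-row RHS becomes 56/3 − (-1/3)·(13/4) = 79/4.
Next entering variable (most negative z-row entry -25/6): x_1.
Ratio test on column x_1 — row 1: (13/4)/(1/2) = 13/2; row 2: (1/2)/(1/3) = 3/2. Minimum is 3/2 at row 2 (x_2 leaves); pivot element 1/3.
After the second pivot the z-row RHS is 79/4 − (-25/6)·(3/2) = 26.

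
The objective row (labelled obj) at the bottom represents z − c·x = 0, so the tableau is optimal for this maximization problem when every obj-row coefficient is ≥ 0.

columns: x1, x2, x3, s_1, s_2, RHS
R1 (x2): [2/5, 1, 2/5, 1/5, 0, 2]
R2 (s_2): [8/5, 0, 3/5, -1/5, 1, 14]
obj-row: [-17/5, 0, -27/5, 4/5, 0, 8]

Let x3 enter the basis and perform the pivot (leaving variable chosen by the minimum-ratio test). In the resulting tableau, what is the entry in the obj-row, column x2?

27/2

Ratio test on column x3 — row 1: 2/(2/5) = 5; row 2: 14/(3/5) = 70/3. Minimum is 5 at row 1 (x2 leaves); pivot element 2/5.
Divide row 1 by 2/5; eliminate column x3 from the other rows.
obj-row update in column x2: 0 − (-27/5)·(5/2) = 27/2.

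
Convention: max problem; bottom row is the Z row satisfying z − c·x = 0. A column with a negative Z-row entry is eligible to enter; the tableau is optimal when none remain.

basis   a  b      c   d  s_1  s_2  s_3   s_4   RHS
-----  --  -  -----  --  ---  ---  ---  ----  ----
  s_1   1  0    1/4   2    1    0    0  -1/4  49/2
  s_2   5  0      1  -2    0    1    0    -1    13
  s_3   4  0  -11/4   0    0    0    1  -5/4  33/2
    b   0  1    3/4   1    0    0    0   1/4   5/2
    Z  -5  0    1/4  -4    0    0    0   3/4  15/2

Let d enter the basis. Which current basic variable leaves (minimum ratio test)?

b

Column d entries and ratios — s_1: (49/2)/2 = 49/4; s_2: -2 ≤ 0, skip; s_3: 0 ≤ 0, skip; b: (5/2)/1 = 5/2.
Smallest ratio is 5/2 in the row of b, so b leaves.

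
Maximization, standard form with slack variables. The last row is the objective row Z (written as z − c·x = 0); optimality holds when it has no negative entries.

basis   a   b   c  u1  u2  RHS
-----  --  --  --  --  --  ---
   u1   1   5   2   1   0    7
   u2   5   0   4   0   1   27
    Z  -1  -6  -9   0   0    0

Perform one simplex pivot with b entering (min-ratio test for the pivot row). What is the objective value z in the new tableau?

Ratio test on column b — row 1: 7/5 = 7/5; row 2: entry 0 ≤ 0. Minimum is 7/5 at row 1 (u1 leaves); pivot element 5.
Pivot on row 1; the Z-row RHS becomes 0 − (-6)·(7/5) = 42/5.

42/5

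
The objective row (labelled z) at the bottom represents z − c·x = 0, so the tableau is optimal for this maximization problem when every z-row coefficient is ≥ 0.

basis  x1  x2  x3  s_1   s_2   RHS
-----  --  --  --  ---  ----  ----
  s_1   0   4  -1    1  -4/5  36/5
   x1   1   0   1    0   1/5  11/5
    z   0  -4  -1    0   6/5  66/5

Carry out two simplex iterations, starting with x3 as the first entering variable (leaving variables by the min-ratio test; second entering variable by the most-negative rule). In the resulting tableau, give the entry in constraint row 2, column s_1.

0

Ratio test on column x3 — row 1: entry -1 ≤ 0; row 2: (11/5)/1 = 11/5. Minimum is 11/5 at row 2 (x1 leaves); pivot element 1.
Divide row 2 by 1; eliminate column x3 from the other rows.
Second iteration: most negative z-row entry is -4 in column x2, so x2 enters.
Ratio test on column x2 — row 1: (47/5)/4 = 47/20; row 2: entry 0 ≤ 0. Minimum is 47/20 at row 1 (s_1 leaves); pivot element 4.
Divide row 1 by 4; eliminate column x2 from the other rows.
After both pivots, the entry at constraint row 2, column s_1 is 0.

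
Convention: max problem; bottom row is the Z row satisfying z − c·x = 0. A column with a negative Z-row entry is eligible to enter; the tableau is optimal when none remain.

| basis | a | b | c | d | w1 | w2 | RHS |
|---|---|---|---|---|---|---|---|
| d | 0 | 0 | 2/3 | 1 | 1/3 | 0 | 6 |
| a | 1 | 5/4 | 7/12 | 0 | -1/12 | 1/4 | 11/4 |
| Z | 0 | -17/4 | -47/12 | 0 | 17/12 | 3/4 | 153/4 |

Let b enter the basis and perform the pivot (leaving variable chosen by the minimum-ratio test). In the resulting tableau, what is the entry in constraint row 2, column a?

Ratio test on column b — row 1: entry 0 ≤ 0; row 2: (11/4)/(5/4) = 11/5. Minimum is 11/5 at row 2 (a leaves); pivot element 5/4.
Divide row 2 by 5/4; eliminate column b from the other rows.
In the new row 2, the a entry is the old entry divided by the pivot: 1/(5/4) = 4/5.

4/5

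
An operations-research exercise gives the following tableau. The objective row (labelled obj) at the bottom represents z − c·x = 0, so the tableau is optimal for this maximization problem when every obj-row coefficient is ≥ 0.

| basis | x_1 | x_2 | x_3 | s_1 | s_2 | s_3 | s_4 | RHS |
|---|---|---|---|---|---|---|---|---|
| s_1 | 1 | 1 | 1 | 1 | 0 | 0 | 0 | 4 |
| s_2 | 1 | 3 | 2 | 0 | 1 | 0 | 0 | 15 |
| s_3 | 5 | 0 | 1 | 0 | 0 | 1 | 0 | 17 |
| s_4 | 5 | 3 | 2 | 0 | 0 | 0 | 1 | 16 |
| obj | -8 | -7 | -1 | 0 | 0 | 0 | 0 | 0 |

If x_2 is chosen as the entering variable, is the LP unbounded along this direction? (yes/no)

Column x_2 has positive entries in row(s) 1, 2, 4, so the ratio test bounds it — not unbounded.

no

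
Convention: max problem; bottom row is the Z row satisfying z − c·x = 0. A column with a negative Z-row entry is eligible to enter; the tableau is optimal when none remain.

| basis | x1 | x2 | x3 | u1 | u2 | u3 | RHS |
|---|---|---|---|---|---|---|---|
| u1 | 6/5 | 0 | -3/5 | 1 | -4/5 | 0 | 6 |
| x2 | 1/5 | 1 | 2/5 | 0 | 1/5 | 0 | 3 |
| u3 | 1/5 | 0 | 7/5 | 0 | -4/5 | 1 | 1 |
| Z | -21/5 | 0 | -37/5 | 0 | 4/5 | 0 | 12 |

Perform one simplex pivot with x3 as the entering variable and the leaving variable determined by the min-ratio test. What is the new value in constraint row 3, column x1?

1/7

Ratio test on column x3 — row 1: entry -3/5 ≤ 0; row 2: 3/(2/5) = 15/2; row 3: 1/(7/5) = 5/7. Minimum is 5/7 at row 3 (u3 leaves); pivot element 7/5.
Divide row 3 by 7/5; eliminate column x3 from the other rows.
In the new row 3, the x1 entry is the old entry divided by the pivot: (1/5)/(7/5) = 1/7.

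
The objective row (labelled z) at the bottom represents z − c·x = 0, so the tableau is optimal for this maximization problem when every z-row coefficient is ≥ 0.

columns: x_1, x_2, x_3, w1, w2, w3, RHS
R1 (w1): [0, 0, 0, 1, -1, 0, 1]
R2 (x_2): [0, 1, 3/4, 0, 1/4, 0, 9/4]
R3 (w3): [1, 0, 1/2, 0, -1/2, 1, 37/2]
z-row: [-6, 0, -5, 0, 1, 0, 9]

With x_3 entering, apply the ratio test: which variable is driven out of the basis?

x_2

Column x_3 entries and ratios — w1: 0 ≤ 0, skip; x_2: (9/4)/(3/4) = 3; w3: (37/2)/(1/2) = 37.
Smallest ratio is 3 in the row of x_2, so x_2 leaves.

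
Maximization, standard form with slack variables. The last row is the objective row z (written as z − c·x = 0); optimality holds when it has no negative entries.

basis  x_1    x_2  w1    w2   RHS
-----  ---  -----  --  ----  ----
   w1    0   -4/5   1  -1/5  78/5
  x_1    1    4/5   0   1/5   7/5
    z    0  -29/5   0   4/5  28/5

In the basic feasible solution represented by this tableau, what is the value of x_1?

7/5

x_1 is basic (row 2); its value is the RHS of that row, 7/5.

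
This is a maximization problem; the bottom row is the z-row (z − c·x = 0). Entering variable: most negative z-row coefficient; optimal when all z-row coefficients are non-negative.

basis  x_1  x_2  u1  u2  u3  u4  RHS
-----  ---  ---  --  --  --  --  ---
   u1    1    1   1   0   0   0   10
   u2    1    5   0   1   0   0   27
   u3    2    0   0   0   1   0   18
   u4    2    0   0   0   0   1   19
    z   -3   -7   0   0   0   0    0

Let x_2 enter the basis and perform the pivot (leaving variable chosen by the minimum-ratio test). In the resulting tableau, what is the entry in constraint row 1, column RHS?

23/5

Ratio test on column x_2 — row 1: 10/1 = 10; row 2: 27/5 = 27/5; row 3: entry 0 ≤ 0; row 4: entry 0 ≤ 0. Minimum is 27/5 at row 2 (u2 leaves); pivot element 5.
Divide row 2 by 5; eliminate column x_2 from the other rows.
Row 1 update in column RHS: 10 − 1·(27/5) = 23/5.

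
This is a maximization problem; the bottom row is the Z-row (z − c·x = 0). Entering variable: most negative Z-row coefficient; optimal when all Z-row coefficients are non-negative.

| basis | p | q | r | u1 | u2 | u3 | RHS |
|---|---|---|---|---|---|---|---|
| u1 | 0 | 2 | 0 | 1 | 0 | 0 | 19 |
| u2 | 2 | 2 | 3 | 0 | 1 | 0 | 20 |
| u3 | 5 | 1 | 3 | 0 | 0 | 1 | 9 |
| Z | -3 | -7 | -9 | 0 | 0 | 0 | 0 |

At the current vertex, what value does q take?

q is not in the basis, so in the current basic feasible solution q = 0.

0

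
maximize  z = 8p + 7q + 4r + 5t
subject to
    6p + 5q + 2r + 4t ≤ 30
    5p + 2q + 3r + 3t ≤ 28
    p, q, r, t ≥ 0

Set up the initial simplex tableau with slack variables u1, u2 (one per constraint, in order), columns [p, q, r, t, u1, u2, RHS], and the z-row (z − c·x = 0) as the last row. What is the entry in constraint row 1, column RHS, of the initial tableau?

30

The RHS of constraint 1 is b_1 = 30.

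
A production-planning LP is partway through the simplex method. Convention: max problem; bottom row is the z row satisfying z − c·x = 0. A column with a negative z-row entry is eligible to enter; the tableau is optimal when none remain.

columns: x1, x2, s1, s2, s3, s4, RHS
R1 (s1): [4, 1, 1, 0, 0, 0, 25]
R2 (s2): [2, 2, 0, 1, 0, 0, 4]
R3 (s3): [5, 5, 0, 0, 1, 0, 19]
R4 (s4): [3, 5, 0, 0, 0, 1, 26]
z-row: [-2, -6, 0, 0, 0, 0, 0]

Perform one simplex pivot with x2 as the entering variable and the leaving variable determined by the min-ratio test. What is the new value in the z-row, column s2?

3

Ratio test on column x2 — row 1: 25/1 = 25; row 2: 4/2 = 2; row 3: 19/5 = 19/5; row 4: 26/5 = 26/5. Minimum is 2 at row 2 (s2 leaves); pivot element 2.
Divide row 2 by 2; eliminate column x2 from the other rows.
z-row update in column s2: 0 − (-6)·(1/2) = 3.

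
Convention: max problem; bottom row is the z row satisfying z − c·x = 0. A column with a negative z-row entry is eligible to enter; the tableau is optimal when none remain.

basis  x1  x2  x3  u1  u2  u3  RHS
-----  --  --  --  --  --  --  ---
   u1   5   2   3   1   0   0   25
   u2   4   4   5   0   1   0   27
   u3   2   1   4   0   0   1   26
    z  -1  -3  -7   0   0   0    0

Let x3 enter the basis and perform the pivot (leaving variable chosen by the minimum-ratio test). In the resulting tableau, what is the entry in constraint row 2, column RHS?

27/5

Ratio test on column x3 — row 1: 25/3 = 25/3; row 2: 27/5 = 27/5; row 3: 26/4 = 13/2. Minimum is 27/5 at row 2 (u2 leaves); pivot element 5.
Divide row 2 by 5; eliminate column x3 from the other rows.
In the new row 2, the RHS entry is the old entry divided by the pivot: 27/5 = 27/5.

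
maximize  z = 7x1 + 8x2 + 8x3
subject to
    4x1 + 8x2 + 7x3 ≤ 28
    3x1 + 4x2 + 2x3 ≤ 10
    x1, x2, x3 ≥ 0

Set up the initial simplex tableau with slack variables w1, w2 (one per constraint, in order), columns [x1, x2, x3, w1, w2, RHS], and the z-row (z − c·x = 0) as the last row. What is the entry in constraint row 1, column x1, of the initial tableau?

4

Constraint 1 has coefficient 4 on x1.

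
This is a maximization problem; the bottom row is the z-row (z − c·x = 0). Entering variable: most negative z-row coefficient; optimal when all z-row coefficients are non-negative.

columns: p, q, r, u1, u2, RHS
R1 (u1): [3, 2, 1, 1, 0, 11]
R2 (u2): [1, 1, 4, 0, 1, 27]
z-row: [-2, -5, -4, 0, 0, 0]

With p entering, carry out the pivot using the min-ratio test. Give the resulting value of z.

22/3

Ratio test on column p — row 1: 11/3 = 11/3; row 2: 27/1 = 27. Minimum is 11/3 at row 1 (u1 leaves); pivot element 3.
Pivot on row 1; the z-row RHS becomes 0 − (-2)·(11/3) = 22/3.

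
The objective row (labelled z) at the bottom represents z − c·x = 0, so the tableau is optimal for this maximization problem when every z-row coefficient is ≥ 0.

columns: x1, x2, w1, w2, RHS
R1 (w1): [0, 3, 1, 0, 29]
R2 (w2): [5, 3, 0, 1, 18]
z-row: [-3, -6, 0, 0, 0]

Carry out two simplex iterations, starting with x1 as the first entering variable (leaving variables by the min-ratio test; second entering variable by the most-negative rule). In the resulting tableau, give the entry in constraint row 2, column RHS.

Ratio test on column x1 — row 1: entry 0 ≤ 0; row 2: 18/5 = 18/5. Minimum is 18/5 at row 2 (w2 leaves); pivot element 5.
Divide row 2 by 5; eliminate column x1 from the other rows.
Second iteration: most negative z-row entry is -21/5 in column x2, so x2 enters.
Ratio test on column x2 — row 1: 29/3 = 29/3; row 2: (18/5)/(3/5) = 6. Minimum is 6 at row 2 (x1 leaves); pivot element 3/5.
Divide row 2 by 3/5; eliminate column x2 from the other rows.
After both pivots, the entry at constraint row 2, column RHS is 6.

6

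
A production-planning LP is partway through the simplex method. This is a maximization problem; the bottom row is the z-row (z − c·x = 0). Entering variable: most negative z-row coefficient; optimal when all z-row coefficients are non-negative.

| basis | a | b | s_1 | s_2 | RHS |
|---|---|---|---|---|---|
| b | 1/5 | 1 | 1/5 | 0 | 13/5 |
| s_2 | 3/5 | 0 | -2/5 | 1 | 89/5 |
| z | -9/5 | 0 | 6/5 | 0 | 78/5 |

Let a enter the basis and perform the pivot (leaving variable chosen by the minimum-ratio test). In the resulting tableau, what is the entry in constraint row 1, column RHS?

Ratio test on column a — row 1: (13/5)/(1/5) = 13; row 2: (89/5)/(3/5) = 89/3. Minimum is 13 at row 1 (b leaves); pivot element 1/5.
Divide row 1 by 1/5; eliminate column a from the other rows.
In the new row 1, the RHS entry is the old entry divided by the pivot: (13/5)/(1/5) = 13.

13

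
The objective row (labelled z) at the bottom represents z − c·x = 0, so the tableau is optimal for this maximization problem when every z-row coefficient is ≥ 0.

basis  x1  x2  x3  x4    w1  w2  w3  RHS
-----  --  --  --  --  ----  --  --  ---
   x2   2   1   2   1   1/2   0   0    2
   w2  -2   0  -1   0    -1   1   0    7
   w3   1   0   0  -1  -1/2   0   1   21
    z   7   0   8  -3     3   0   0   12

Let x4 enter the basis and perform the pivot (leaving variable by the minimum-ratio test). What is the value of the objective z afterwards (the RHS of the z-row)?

18

Ratio test on column x4 — row 1: 2/1 = 2; row 2: entry 0 ≤ 0; row 3: entry -1 ≤ 0. Minimum is 2 at row 1 (x2 leaves); pivot element 1.
Pivot on row 1; the z-row RHS becomes 12 − (-3)·2 = 18.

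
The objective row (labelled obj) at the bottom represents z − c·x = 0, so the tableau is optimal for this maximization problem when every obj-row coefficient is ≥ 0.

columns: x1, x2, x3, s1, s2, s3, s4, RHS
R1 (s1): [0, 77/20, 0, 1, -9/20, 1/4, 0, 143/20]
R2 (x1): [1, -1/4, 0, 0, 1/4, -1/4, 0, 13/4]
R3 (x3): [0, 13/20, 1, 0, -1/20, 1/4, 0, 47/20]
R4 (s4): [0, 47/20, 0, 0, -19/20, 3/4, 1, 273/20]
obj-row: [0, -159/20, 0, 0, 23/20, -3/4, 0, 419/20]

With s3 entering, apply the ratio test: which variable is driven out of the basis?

Column s3 entries and ratios — s1: (143/20)/(1/4) = 143/5; x1: -1/4 ≤ 0, skip; x3: (47/20)/(1/4) = 47/5; s4: (273/20)/(3/4) = 91/5.
Smallest ratio is 47/5 in the row of x3, so x3 leaves.

x3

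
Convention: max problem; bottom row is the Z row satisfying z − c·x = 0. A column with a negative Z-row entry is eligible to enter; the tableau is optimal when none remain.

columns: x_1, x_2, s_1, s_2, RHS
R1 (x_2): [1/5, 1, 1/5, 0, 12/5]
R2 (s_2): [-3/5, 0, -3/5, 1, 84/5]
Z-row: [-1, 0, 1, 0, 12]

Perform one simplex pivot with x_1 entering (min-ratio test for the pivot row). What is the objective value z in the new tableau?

24

Ratio test on column x_1 — row 1: (12/5)/(1/5) = 12; row 2: entry -3/5 ≤ 0. Minimum is 12 at row 1 (x_2 leaves); pivot element 1/5.
Pivot on row 1; the Z-row RHS becomes 12 − (-1)·12 = 24.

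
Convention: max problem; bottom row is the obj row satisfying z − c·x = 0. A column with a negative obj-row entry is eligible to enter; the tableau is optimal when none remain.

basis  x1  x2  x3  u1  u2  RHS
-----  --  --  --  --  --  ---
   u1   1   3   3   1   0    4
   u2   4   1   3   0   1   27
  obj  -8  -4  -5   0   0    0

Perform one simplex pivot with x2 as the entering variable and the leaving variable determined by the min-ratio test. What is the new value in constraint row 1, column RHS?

Ratio test on column x2 — row 1: 4/3 = 4/3; row 2: 27/1 = 27. Minimum is 4/3 at row 1 (u1 leaves); pivot element 3.
Divide row 1 by 3; eliminate column x2 from the other rows.
In the new row 1, the RHS entry is the old entry divided by the pivot: 4/3 = 4/3.

4/3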